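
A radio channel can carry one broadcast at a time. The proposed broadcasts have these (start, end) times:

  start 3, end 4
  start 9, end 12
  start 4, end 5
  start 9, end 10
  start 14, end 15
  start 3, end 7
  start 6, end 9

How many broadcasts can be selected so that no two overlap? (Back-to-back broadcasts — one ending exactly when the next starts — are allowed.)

5

Sort by end time and greedily take each interval whose start is ≥ the last chosen end.
By end time: (3,4), (4,5), (3,7), (6,9), (9,10), (9,12), (14,15).
Pick (3,4); next start ≥ 4 → (4,5); next start ≥ 5 → (6,9); next start ≥ 9 → (9,10); next start ≥ 10 → (14,15).
Selected 5 broadcasts.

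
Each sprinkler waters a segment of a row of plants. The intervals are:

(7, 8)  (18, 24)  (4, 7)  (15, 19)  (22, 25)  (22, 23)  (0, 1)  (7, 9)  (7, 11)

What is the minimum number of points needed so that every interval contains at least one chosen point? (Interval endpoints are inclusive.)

Process intervals by earliest right end; each time one isn't hit yet, stab at its right endpoint.
Sorted: [0,1] [4,7] [7,8] [7,9] [7,11] [15,19] [22,23] [18,24] [22,25]
{[0,1]} hit by 1; {[4,7],[7,8],[7,9],[7,11]} hit by 7; {[15,19]} hit by 19; {[22,23],[18,24],[22,25]} hit by 23.
Points: 1, 7, 19, 23 (4 total).

4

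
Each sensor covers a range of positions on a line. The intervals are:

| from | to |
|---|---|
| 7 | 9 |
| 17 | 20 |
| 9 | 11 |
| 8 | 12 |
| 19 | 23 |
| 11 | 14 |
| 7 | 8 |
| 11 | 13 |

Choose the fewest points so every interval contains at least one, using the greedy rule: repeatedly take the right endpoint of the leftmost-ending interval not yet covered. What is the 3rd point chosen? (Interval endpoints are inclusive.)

Process intervals by earliest right end; each time one isn't hit yet, stab at its right endpoint.
By right end: [7,8]  [7,9]  [9,11]  [8,12]  [11,13]  [11,14]  [17,20]  [19,23]
[7,8] uncovered → point at 8; [9,11] uncovered → point at 11; [17,20] uncovered → point at 20.
Points: 8, 11, 20 (3 total).

20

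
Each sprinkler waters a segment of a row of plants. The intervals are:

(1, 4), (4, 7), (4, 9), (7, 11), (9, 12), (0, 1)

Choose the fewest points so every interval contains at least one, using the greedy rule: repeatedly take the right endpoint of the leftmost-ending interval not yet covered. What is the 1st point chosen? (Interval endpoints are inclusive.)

1

Sort by right endpoint; whenever an interval is uncovered, place a point at its right end.
By right end: [0,1]  [1,4]  [4,7]  [4,9]  [7,11]  [9,12]
[0,1] uncovered → point at 1; [4,7] uncovered → point at 7; [9,12] uncovered → point at 12.
Points: 1, 7, 12 (3 total).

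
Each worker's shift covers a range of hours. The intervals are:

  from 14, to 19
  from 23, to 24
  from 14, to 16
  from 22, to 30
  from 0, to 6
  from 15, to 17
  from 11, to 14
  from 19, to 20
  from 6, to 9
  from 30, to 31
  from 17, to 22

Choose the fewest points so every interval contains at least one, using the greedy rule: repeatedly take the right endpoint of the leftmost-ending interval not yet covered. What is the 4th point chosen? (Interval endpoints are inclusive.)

By right end: [0,6]  [6,9]  [11,14]  [14,16]  [15,17]  [14,19]  [19,20]  [17,22]  [23,24]  [22,30]  [30,31]
[0,6] uncovered → point at 6; [11,14] uncovered → point at 14; [15,17] uncovered → point at 17; [19,20] uncovered → point at 20; [23,24] uncovered → point at 24; [30,31] uncovered → point at 31.
Points: 6, 14, 17, 20, 24, 31 (6 total).

20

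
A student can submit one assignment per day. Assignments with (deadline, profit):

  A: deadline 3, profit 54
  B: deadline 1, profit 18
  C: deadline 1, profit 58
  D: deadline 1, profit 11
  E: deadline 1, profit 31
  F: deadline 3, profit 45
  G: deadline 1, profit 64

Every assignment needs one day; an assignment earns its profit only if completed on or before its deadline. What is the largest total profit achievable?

163

Profit order: G=64 C=58 A=54 F=45 E=31 B=18 D=11
Assign: G→slot 1, C skipped, A→slot 3, F→slot 2, E skipped, B skipped, D skipped.
Slots: [1:G] [2:F] [3:A]
Profit = 64 + 45 + 54 = 163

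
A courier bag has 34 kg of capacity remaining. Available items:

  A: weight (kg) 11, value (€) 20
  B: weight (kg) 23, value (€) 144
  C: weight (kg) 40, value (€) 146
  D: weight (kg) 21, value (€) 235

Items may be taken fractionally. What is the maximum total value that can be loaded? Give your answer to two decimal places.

316.39

Greedy by value/weight ratio, highest first.
Order: D (235/21=11.19) > B (144/23=6.26) > C (146/40=3.65) > A (20/11=1.82)
Fill: take D (21 @ 235) → take 13/23 of B → 81.39; 34/34 used.
Total value = 316.39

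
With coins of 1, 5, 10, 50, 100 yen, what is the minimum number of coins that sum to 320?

Use the largest denomination that fits, subtract, and repeat.
320 − 3×100→20 − 2×10→0
Total coins = 3 + 2 = 5

5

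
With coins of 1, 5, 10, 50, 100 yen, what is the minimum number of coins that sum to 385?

385 − 3×100→85 − 1×50→35 − 3×10→5 − 1×5→0
Total coins = 3 + 1 + 3 + 1 = 8

8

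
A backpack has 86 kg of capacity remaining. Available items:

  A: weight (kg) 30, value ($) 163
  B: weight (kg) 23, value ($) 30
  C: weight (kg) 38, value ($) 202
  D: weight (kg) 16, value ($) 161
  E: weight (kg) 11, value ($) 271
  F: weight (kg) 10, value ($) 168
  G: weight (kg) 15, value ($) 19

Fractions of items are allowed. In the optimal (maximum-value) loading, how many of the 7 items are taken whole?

4

Ratios (sorted): E 24.64, F 16.80, D 10.06, A 5.43, C 5.32, B 1.30, G 1.27
take E (11 @ 271); take F (10 @ 168); take D (16 @ 161); take A (30 @ 163); take 19/38 of C → 101.00. Capacity used 86/86.
4 item(s) taken whole; one partial (take 19/38 of C).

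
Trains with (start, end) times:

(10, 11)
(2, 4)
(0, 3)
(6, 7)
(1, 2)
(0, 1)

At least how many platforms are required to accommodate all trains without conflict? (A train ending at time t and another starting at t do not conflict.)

Events (time:±→running): 0:+→1 0:+→2 … peak 2.

2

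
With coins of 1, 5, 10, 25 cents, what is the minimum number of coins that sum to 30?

2

Use the largest denomination that fits, subtract, and repeat.
30 = 1×25 + 1×5
Total coins = 1 + 1 = 2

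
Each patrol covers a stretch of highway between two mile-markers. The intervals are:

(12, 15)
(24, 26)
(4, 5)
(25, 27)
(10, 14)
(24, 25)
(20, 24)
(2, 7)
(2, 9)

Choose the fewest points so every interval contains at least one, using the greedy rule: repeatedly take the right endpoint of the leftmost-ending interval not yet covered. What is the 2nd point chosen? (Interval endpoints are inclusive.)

14

Process intervals by earliest right end; each time one isn't hit yet, stab at its right endpoint.
By right end: [4,5]  [2,7]  [2,9]  [10,14]  [12,15]  [20,24]  [24,25]  [24,26]  [25,27]
[4,5] uncovered → point at 5; [10,14] uncovered → point at 14; [20,24] uncovered → point at 24; [25,27] uncovered → point at 27.
Points: 5, 14, 24, 27 (4 total).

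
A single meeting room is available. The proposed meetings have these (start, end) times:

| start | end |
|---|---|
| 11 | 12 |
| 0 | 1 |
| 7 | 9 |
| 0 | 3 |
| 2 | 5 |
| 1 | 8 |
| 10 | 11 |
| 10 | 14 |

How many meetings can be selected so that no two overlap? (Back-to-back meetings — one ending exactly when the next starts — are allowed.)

5

Sorted by end: (0,1)  (0,3)  (2,5)  (1,8)  (7,9)  (10,11)  (11,12)  (10,14)
take (0,1); take (2,5); take (7,9); take (10,11); take (11,12).
Selected 5 meetings.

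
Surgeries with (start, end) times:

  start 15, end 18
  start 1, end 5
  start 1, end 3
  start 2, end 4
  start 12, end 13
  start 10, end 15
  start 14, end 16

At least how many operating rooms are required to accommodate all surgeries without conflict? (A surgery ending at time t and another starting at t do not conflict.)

3

Count concurrent intervals with a sweep; the peak is the room count.
Events (time:±→running): 1:+→1 1:+→2 2:+→3 … peak 3.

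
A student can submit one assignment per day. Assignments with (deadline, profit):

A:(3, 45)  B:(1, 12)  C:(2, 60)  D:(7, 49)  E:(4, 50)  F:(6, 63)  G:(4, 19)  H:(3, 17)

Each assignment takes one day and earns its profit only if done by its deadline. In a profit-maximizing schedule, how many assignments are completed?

Sort by profit descending; place each in the latest free slot ≤ its deadline.
By profit: F(d6,63), C(d2,60), E(d4,50), D(d7,49), A(d3,45), G(d4,19), H(d3,17), B(d1,12)
F→slot 6; C→slot 2; E→slot 4; D→slot 7; A→slot 3; G→slot 1; H skipped; B skipped.
6 of 8 scheduled.

6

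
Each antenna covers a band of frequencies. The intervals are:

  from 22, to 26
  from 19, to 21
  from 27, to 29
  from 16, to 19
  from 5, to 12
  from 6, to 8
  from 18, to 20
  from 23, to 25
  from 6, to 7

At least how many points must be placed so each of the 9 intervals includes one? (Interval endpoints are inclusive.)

Sorted: [6,7] [6,8] [5,12] [16,19] [18,20] [19,21] [23,25] [22,26] [27,29]
{[6,7],[6,8],[5,12]} hit by 7; {[16,19],[18,20],[19,21]} hit by 19; {[23,25],[22,26]} hit by 25; {[27,29]} hit by 29.
Points: 7, 19, 25, 29 (4 total).

4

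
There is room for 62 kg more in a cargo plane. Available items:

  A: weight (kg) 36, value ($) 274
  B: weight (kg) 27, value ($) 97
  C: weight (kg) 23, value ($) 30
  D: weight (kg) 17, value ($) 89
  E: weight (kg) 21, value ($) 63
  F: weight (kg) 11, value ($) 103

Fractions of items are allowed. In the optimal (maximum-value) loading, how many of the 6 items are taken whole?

2

Sort by value per unit weight and fill in that order.
Ratios (sorted): F 9.36, A 7.61, D 5.24, B 3.59, E 3.00, C 1.30
take F (11 @ 103); take A (36 @ 274); take 15/17 of D → 78.53. Capacity used 62/62.
2 item(s) taken whole; one partial (take 15/17 of D).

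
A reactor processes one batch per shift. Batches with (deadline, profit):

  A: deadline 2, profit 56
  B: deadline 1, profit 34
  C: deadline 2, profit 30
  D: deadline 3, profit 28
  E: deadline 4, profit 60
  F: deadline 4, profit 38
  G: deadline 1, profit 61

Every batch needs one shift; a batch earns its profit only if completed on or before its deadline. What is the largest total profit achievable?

Take jobs in profit order; each goes to the latest open slot no later than its deadline.
Profit order: G=61 E=60 A=56 F=38 B=34 C=30 D=28
Assign: G→slot 1, E→slot 4, A→slot 2, F→slot 3, B skipped, C skipped, D skipped.
Slots: [1:G] [2:A] [3:F] [4:E]
Profit = 61 + 56 + 38 + 60 = 215

215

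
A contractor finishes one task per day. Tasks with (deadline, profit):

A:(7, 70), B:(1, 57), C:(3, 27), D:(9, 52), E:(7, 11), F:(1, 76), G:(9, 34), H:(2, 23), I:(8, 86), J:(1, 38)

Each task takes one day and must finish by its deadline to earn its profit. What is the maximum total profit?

379

Sort by profit descending; place each in the latest free slot ≤ its deadline.
By profit: I(d8,86), F(d1,76), A(d7,70), B(d1,57), D(d9,52), J(d1,38), G(d9,34), C(d3,27), H(d2,23), E(d7,11)
I→slot 8; F→slot 1; A→slot 7; B skipped; D→slot 9; J skipped; G→slot 6; C→slot 3; H→slot 2; E→slot 5.
Profit = 76 + 23 + 27 + 11 + 34 + 70 + 86 + 52 = 379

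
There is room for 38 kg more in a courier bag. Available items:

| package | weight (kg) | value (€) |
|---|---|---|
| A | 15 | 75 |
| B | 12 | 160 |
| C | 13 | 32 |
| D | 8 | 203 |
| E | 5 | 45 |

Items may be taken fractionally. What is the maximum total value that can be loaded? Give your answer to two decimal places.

Ratios (sorted): D 25.38, B 13.33, E 9.00, A 5.00, C 2.46
take D (8 @ 203); take B (12 @ 160); take E (5 @ 45); take 13/15 of A → 65.00. Capacity used 38/38.
Total value = 473.00

473.00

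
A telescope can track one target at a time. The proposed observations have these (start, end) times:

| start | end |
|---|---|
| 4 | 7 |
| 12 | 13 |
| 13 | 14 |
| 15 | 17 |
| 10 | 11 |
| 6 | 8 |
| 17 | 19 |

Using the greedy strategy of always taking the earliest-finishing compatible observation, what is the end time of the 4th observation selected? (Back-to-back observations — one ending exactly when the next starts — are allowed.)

Sort by end time and greedily take each interval whose start is ≥ the last chosen end.
Sorted by end: (4,7)  (6,8)  (10,11)  (12,13)  (13,14)  (15,17)  (17,19)
take (4,7); take (10,11); take (12,13); take (13,14); take (15,17); take (17,19).
Selected: (4,7) (10,11) (12,13) (13,14) (15,17) (17,19)

14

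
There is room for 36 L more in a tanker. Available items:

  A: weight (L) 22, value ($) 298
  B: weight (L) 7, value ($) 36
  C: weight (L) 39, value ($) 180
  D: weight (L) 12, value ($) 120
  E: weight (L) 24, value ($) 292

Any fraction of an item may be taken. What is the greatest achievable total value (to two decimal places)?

468.33

Greedy by value/weight ratio, highest first.
Ratios (sorted): A 13.55, E 12.17, D 10.00, B 5.14, C 4.62
take A (22 @ 298); take 14/24 of E → 170.33. Capacity used 36/36.
Total value = 468.33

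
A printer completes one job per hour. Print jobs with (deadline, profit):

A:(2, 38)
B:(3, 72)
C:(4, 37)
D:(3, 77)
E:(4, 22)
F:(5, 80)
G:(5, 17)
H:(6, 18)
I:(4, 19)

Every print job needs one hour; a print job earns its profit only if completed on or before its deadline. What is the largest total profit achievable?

Profit order: F=80 D=77 B=72 A=38 C=37 E=22 I=19 H=18 G=17
Assign: F→slot 5, D→slot 3, B→slot 2, A→slot 1, C→slot 4, E skipped, I skipped, H→slot 6, G skipped.
Slots: [1:A] [2:B] [3:D] [4:C] [5:F] [6:H]
Profit = 38 + 72 + 77 + 37 + 80 + 18 = 322

322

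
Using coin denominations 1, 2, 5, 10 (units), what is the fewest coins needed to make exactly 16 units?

16 = 1×10 + 1×5 + 1×1
Total coins = 1 + 1 + 1 = 3

3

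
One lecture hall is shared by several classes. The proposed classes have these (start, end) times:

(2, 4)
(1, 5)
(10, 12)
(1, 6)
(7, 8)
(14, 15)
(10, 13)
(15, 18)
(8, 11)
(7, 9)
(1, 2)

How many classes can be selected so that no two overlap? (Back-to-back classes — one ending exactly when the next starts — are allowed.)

Order by finish time; keep every interval that doesn't clash with the previous kept one.
By end time: (1,2), (2,4), (1,5), (1,6), (7,8), (7,9), (8,11), (10,12), (10,13), (14,15), (15,18).
Pick (1,2); next start ≥ 2 → (2,4); next start ≥ 4 → (7,8); next start ≥ 8 → (8,11); next start ≥ 11 → (14,15); next start ≥ 15 → (15,18).
Selected 6 classes.

6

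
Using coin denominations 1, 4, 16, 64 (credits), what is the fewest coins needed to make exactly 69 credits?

69 − 1×64→5 − 1×4→1 − 1×1→0
Total coins = 1 + 1 + 1 = 3

3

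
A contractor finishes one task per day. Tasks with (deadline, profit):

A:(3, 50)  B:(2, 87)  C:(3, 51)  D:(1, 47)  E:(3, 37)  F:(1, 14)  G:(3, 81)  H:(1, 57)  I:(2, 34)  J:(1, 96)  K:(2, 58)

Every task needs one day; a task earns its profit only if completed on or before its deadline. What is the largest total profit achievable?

Take jobs in profit order; each goes to the latest open slot no later than its deadline.
By profit: J(d1,96), B(d2,87), G(d3,81), K(d2,58), H(d1,57), C(d3,51), A(d3,50), D(d1,47), E(d3,37), I(d2,34), F(d1,14)
J→slot 1; B→slot 2; G→slot 3; K skipped; H skipped; C skipped; A skipped; D skipped; E skipped; I skipped; F skipped.
Profit = 96 + 87 + 81 = 264

264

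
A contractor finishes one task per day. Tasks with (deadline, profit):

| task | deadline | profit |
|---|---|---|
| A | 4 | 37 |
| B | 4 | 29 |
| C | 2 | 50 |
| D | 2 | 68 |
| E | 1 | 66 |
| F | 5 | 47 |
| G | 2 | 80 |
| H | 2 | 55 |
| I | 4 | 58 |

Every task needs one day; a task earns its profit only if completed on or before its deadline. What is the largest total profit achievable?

Sort by profit descending; place each in the latest free slot ≤ its deadline.
Profit order: G=80 D=68 E=66 I=58 H=55 C=50 F=47 A=37 B=29
Assign: G→slot 2, D→slot 1, E skipped, I→slot 4, H skipped, C skipped, F→slot 5, A→slot 3, B skipped.
Slots: [1:D] [2:G] [3:A] [4:I] [5:F]
Profit = 68 + 80 + 37 + 58 + 47 = 290

290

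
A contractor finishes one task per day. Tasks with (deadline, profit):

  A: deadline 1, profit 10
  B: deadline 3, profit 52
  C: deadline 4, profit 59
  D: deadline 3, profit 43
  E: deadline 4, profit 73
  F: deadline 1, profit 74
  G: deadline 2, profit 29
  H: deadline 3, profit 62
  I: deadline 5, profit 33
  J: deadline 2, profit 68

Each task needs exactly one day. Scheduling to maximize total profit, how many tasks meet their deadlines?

5

By profit: F(d1,74), E(d4,73), J(d2,68), H(d3,62), C(d4,59), B(d3,52), D(d3,43), I(d5,33), G(d2,29), A(d1,10)
F→slot 1; E→slot 4; J→slot 2; H→slot 3; C skipped; B skipped; D skipped; I→slot 5; G skipped; A skipped.
5 of 10 scheduled.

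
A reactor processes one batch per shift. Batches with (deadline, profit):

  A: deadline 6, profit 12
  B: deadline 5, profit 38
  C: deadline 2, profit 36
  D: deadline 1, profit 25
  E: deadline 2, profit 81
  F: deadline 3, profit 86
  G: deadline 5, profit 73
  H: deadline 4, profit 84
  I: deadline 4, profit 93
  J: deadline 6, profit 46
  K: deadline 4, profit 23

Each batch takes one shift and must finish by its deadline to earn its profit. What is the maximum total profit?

By profit: I(d4,93), F(d3,86), H(d4,84), E(d2,81), G(d5,73), J(d6,46), B(d5,38), C(d2,36), D(d1,25), K(d4,23), A(d6,12)
I→slot 4; F→slot 3; H→slot 2; E→slot 1; G→slot 5; J→slot 6; B skipped; C skipped; D skipped; K skipped; A skipped.
Profit = 81 + 84 + 86 + 93 + 73 + 46 = 463

463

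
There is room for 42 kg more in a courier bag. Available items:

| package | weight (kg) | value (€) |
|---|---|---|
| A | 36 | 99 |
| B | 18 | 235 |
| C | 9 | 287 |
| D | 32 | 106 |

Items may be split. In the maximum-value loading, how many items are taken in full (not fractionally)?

Greedy by value/weight ratio, highest first.
Ratios (sorted): C 31.89, B 13.06, D 3.31, A 2.75
take C (9 @ 287); take B (18 @ 235); take 15/32 of D → 49.69. Capacity used 42/42.
2 item(s) taken whole; one partial (take 15/32 of D).

2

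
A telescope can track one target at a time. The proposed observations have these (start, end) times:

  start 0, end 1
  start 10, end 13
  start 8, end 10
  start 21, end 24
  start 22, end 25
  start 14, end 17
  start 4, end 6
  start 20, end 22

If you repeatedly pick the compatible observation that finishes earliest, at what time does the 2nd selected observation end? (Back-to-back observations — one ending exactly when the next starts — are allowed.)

Sorted by end: (0,1)  (4,6)  (8,10)  (10,13)  (14,17)  (20,22)  (21,24)  (22,25)
take (0,1); take (4,6); take (8,10); take (10,13); take (14,17); take (20,22); take (22,25).
Selected: (0,1) (4,6) (8,10) (10,13) (14,17) (20,22) (22,25)

6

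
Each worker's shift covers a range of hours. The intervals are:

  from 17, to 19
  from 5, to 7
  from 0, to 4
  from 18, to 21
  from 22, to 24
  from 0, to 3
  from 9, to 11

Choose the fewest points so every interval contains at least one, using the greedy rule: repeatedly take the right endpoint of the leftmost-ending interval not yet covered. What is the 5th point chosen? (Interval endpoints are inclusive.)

Process intervals by earliest right end; each time one isn't hit yet, stab at its right endpoint.
By right end: [0,3]  [0,4]  [5,7]  [9,11]  [17,19]  [18,21]  [22,24]
[0,3] uncovered → point at 3; [5,7] uncovered → point at 7; [9,11] uncovered → point at 11; [17,19] uncovered → point at 19; [22,24] uncovered → point at 24.
Points: 3, 7, 11, 19, 24 (5 total).

24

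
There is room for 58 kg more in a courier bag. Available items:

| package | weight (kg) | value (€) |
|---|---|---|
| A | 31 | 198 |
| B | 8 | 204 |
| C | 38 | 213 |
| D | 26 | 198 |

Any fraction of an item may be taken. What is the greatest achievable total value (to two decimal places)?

Greedy by value/weight ratio, highest first.
Ratios (sorted): B 25.50, D 7.62, A 6.39, C 5.61
take B (8 @ 204); take D (26 @ 198); take 24/31 of A → 153.29. Capacity used 58/58.
Total value = 555.29

555.29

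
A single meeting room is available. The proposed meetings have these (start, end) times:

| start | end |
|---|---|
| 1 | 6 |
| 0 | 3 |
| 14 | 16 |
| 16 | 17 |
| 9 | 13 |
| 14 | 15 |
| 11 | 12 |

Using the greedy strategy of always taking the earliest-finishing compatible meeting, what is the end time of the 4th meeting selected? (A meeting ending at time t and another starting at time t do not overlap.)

Greedy by earliest finish: after sorting by end time, pick each interval compatible with the last pick.
By end time: (0,3), (1,6), (11,12), (9,13), (14,15), (14,16), (16,17).
Pick (0,3); next start ≥ 3 → (11,12); next start ≥ 12 → (14,15); next start ≥ 15 → (16,17).
Selected: (0,3) (11,12) (14,15) (16,17)

17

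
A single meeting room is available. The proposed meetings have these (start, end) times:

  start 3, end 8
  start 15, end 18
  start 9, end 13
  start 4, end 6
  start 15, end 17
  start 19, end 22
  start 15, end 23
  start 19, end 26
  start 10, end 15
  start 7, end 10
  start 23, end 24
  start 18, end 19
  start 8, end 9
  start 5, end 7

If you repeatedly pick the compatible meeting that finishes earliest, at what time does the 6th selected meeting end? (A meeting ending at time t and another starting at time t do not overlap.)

Sorted by end: (4,6)  (5,7)  (3,8)  (8,9)  (7,10)  (9,13)  (10,15)  (15,17)  (15,18)  (18,19)  (19,22)  (15,23)  (23,24)  (19,26)
take (4,6); take (8,9); take (9,13); take (15,17); skip (15,18); take (18,19); take (19,22); take (23,24); skip (19,26).
Selected: (4,6) (8,9) (9,13) (15,17) (18,19) (19,22) (23,24)

22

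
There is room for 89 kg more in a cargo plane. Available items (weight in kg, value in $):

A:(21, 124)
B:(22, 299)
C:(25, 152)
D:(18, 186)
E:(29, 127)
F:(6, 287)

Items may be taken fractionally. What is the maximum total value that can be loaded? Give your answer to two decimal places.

1030.29

Sort by value per unit weight and fill in that order.
Ratios (sorted): F 47.83, B 13.59, D 10.33, C 6.08, A 5.90, E 4.38
take F (6 @ 287); take B (22 @ 299); take D (18 @ 186); take C (25 @ 152); take 18/21 of A → 106.29. Capacity used 89/89.
Total value = 1030.29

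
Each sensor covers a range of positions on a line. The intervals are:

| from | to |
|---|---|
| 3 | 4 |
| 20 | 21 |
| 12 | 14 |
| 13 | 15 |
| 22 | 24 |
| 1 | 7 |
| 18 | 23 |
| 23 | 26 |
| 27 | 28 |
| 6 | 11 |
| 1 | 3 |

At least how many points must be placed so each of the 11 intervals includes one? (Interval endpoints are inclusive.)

Sort by right endpoint; whenever an interval is uncovered, place a point at its right end.
Sorted: [1,3] [3,4] [1,7] [6,11] [12,14] [13,15] [20,21] [18,23] [22,24] [23,26] [27,28]
{[1,3],[3,4],[1,7]} hit by 3; {[6,11]} hit by 11; {[12,14],[13,15]} hit by 14; {[20,21],[18,23]} hit by 21; {[22,24],[23,26]} hit by 24; {[27,28]} hit by 28.
Points: 3, 11, 14, 21, 24, 28 (6 total).

6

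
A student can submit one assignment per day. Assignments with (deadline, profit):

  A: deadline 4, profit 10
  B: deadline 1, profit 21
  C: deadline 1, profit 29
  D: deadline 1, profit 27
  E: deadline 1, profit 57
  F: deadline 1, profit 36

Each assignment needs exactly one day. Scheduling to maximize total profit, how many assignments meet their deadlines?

2

Sort by profit descending; place each in the latest free slot ≤ its deadline.
Profit order: E=57 F=36 C=29 D=27 B=21 A=10
Assign: E→slot 1, F skipped, C skipped, D skipped, B skipped, A→slot 4.
Slots: [1:E] [4:A]
2 of 6 scheduled.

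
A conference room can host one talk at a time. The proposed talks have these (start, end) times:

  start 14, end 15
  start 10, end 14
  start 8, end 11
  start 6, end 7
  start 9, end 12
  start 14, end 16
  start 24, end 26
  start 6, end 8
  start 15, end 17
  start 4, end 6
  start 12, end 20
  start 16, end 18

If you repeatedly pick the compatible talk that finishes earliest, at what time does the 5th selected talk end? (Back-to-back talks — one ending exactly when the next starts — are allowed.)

Sort by end time and greedily take each interval whose start is ≥ the last chosen end.
Sorted by end: (4,6)  (6,7)  (6,8)  (8,11)  (9,12)  (10,14)  (14,15)  (14,16)  (15,17)  (16,18)  (12,20)  (24,26)
take (4,6); take (6,7); skip (6,8); take (8,11); skip (9,12); take (14,15); take (15,17); skip (16,18); skip (12,20); take (24,26).
Selected: (4,6) (6,7) (8,11) (14,15) (15,17) (24,26)

17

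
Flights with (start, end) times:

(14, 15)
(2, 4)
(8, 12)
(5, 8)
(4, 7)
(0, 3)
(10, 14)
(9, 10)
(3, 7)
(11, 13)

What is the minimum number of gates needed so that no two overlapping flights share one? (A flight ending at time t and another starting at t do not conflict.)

The answer is the maximum number of intervals overlapping at any instant.
starts: [0, 2, 3, 4, 5, 8, 9, 10, 11, 14]
ends:   [3, 4, 7, 7, 8, 10, 12, 13, 14, 15]
s0→1 s2→2 e3→1 s3→2 e4→1 s4→2 s5→3  — peak 3.

3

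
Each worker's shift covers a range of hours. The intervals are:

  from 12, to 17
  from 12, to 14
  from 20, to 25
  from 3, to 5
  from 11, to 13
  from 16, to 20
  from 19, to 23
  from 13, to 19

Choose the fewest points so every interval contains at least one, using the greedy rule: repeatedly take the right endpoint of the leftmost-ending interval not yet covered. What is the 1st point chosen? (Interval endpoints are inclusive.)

By right end: [3,5]  [11,13]  [12,14]  [12,17]  [13,19]  [16,20]  [19,23]  [20,25]
[3,5] uncovered → point at 5; [11,13] uncovered → point at 13; [16,20] uncovered → point at 20.
Points: 5, 13, 20 (3 total).

5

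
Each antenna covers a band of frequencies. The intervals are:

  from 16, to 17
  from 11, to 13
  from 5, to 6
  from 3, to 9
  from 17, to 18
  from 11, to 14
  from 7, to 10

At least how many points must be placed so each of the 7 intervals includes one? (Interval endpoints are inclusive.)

Process intervals by earliest right end; each time one isn't hit yet, stab at its right endpoint.
Sorted: [5,6] [3,9] [7,10] [11,13] [11,14] [16,17] [17,18]
{[5,6],[3,9]} hit by 6; {[7,10]} hit by 10; {[11,13],[11,14]} hit by 13; {[16,17],[17,18]} hit by 17.
Points: 6, 10, 13, 17 (4 total).

4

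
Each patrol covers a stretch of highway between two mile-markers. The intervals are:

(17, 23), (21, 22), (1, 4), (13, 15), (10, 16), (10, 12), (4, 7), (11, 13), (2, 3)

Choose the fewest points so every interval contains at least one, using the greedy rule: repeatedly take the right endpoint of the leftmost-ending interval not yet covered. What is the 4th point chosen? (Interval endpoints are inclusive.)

Process intervals by earliest right end; each time one isn't hit yet, stab at its right endpoint.
Sorted: [2,3] [1,4] [4,7] [10,12] [11,13] [13,15] [10,16] [21,22] [17,23]
{[2,3],[1,4]} hit by 3; {[4,7]} hit by 7; {[10,12],[11,13]} hit by 12; {[13,15],[10,16]} hit by 15; {[21,22],[17,23]} hit by 22.
Points: 3, 7, 12, 15, 22 (5 total).

15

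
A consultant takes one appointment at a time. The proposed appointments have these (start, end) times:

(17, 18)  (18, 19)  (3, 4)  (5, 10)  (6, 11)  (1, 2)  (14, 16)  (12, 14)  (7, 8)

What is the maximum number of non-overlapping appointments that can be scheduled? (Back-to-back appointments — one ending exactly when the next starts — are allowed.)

Order by finish time; keep every interval that doesn't clash with the previous kept one.
Sorted by end: (1,2)  (3,4)  (7,8)  (5,10)  (6,11)  (12,14)  (14,16)  (17,18)  (18,19)
take (1,2); take (3,4); take (7,8); skip (5,10); skip (6,11); take (12,14); take (14,16); take (17,18); take (18,19).
Selected 7 appointments.

7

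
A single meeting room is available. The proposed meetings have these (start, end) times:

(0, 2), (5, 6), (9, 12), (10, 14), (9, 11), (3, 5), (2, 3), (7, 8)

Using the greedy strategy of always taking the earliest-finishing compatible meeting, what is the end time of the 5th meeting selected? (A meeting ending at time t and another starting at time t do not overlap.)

Sort by end time and greedily take each interval whose start is ≥ the last chosen end.
Sorted by end: (0,2)  (2,3)  (3,5)  (5,6)  (7,8)  (9,11)  (9,12)  (10,14)
take (0,2); take (2,3); take (3,5); take (5,6); take (7,8); take (9,11); skip (10,14).
Selected: (0,2) (2,3) (3,5) (5,6) (7,8) (9,11)

8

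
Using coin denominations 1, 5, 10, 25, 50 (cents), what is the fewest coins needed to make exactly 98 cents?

7

Use the largest denomination that fits, subtract, and repeat.
98 − 1×50→48 − 1×25→23 − 2×10→3 − 3×1→0
Total coins = 1 + 1 + 2 + 3 = 7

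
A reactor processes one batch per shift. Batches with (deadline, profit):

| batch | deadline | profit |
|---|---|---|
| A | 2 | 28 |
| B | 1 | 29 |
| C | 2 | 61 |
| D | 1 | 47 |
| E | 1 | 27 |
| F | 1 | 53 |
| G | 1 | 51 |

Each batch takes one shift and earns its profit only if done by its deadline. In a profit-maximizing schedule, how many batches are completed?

2

Take jobs in profit order; each goes to the latest open slot no later than its deadline.
By profit: C(d2,61), F(d1,53), G(d1,51), D(d1,47), B(d1,29), A(d2,28), E(d1,27)
C→slot 2; F→slot 1; G skipped; D skipped; B skipped; A skipped; E skipped.
2 of 7 scheduled.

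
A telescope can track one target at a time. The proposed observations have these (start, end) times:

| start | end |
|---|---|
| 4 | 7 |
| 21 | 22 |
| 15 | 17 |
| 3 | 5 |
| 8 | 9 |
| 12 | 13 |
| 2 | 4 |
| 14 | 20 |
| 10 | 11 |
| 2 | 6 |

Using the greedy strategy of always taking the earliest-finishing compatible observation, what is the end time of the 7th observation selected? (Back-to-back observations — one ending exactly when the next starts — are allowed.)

Sort by end time and greedily take each interval whose start is ≥ the last chosen end.
By end time: (2,4), (3,5), (2,6), (4,7), (8,9), (10,11), (12,13), (15,17), (14,20), (21,22).
Pick (2,4); next start ≥ 4 → (4,7); next start ≥ 7 → (8,9); next start ≥ 9 → (10,11); next start ≥ 11 → (12,13); next start ≥ 13 → (15,17); next start ≥ 17 → (21,22).
Selected: (2,4) (4,7) (8,9) (10,11) (12,13) (15,17) (21,22)

22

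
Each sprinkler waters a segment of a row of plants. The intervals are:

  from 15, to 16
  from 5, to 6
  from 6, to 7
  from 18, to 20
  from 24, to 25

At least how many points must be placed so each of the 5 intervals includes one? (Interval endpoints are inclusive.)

Sort by right endpoint; whenever an interval is uncovered, place a point at its right end.
By right end: [5,6]  [6,7]  [15,16]  [18,20]  [24,25]
[5,6] uncovered → point at 6; [15,16] uncovered → point at 16; [18,20] uncovered → point at 20; [24,25] uncovered → point at 25.
Points: 6, 16, 20, 25 (4 total).

4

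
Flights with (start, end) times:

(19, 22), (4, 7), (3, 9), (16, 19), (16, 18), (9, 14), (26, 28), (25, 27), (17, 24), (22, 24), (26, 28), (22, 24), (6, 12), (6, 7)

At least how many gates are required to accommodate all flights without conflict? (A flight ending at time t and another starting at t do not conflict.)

4

The answer is the maximum number of intervals overlapping at any instant.
Events (time:±→running): 3:+→1 4:+→2 6:+→3 6:+→4 … peak 4.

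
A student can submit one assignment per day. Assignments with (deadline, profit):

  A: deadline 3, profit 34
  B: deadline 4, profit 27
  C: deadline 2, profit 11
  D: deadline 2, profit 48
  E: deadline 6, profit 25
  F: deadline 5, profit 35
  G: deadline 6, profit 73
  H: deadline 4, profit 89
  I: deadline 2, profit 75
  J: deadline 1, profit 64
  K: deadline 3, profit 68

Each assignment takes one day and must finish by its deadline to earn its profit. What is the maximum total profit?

Take jobs in profit order; each goes to the latest open slot no later than its deadline.
Profit order: H=89 I=75 G=73 K=68 J=64 D=48 F=35 A=34 B=27 E=25 C=11
Assign: H→slot 4, I→slot 2, G→slot 6, K→slot 3, J→slot 1, D skipped, F→slot 5, A skipped, B skipped, E skipped, C skipped.
Slots: [1:J] [2:I] [3:K] [4:H] [5:F] [6:G]
Profit = 64 + 75 + 68 + 89 + 35 + 73 = 404

404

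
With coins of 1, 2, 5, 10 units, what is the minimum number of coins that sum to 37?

Use the largest denomination that fits, subtract, and repeat.
37 = 3×10 + 1×5 + 1×2
Total coins = 3 + 1 + 1 = 5

5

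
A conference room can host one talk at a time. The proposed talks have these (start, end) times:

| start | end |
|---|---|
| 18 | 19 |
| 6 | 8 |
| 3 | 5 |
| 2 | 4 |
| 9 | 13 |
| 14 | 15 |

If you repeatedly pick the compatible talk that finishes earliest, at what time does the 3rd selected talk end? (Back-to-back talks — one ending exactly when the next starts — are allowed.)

13

By end time: (2,4), (3,5), (6,8), (9,13), (14,15), (18,19).
Pick (2,4); next start ≥ 4 → (6,8); next start ≥ 8 → (9,13); next start ≥ 13 → (14,15); next start ≥ 15 → (18,19).
Selected: (2,4) (6,8) (9,13) (14,15) (18,19)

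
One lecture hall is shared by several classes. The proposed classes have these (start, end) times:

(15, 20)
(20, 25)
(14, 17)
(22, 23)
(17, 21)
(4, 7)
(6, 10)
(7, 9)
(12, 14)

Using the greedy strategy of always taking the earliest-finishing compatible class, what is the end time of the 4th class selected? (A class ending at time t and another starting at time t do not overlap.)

Greedy by earliest finish: after sorting by end time, pick each interval compatible with the last pick.
Sorted by end: (4,7)  (7,9)  (6,10)  (12,14)  (14,17)  (15,20)  (17,21)  (22,23)  (20,25)
take (4,7); take (7,9); take (12,14); take (14,17); take (17,21); take (22,23); skip (20,25).
Selected: (4,7) (7,9) (12,14) (14,17) (17,21) (22,23)

17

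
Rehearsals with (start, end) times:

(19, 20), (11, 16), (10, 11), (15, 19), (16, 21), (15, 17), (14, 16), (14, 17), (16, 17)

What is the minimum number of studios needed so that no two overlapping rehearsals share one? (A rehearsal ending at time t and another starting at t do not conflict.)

starts: [10, 11, 14, 14, 15, 15, 16, 16, 19]
ends:   [11, 16, 16, 17, 17, 17, 19, 20, 21]
s10→1 e11→0 s11→1 s14→2 s14→3 s15→4 s15→5  — peak 5.

5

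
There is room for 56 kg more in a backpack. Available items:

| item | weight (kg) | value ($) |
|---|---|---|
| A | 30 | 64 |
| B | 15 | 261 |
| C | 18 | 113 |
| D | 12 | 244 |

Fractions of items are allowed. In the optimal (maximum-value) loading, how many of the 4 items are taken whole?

Greedy by value/weight ratio, highest first.
Ratios (sorted): D 20.33, B 17.40, C 6.28, A 2.13
take D (12 @ 244); take B (15 @ 261); take C (18 @ 113); take 11/30 of A → 23.47. Capacity used 56/56.
3 item(s) taken whole; one partial (take 11/30 of A).

3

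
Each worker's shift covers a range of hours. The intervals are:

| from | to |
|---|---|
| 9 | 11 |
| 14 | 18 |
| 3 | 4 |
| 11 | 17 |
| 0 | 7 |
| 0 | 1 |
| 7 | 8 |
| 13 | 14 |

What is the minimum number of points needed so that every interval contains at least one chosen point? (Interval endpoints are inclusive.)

5

Process intervals by earliest right end; each time one isn't hit yet, stab at its right endpoint.
By right end: [0,1]  [3,4]  [0,7]  [7,8]  [9,11]  [13,14]  [11,17]  [14,18]
[0,1] uncovered → point at 1; [3,4] uncovered → point at 4; [7,8] uncovered → point at 8; [9,11] uncovered → point at 11; [13,14] uncovered → point at 14.
Points: 1, 4, 8, 11, 14 (5 total).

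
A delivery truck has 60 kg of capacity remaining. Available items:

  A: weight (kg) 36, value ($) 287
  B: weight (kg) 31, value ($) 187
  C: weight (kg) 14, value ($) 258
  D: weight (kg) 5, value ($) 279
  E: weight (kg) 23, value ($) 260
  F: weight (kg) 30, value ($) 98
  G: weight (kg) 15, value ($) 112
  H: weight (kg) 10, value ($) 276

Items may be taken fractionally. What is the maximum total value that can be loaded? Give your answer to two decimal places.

Ratios (sorted): D 55.80, H 27.60, C 18.43, E 11.30, A 7.97, G 7.47, B 6.03, F 3.27
take D (5 @ 279); take H (10 @ 276); take C (14 @ 258); take E (23 @ 260); take 8/36 of A → 63.78. Capacity used 60/60.
Total value = 1136.78

1136.78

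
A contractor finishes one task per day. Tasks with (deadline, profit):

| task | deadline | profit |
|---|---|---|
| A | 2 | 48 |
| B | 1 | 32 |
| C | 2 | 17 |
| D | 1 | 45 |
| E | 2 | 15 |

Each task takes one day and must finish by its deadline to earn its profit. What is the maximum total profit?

93

Take jobs in profit order; each goes to the latest open slot no later than its deadline.
By profit: A(d2,48), D(d1,45), B(d1,32), C(d2,17), E(d2,15)
A→slot 2; D→slot 1; B skipped; C skipped; E skipped.
Profit = 45 + 48 = 93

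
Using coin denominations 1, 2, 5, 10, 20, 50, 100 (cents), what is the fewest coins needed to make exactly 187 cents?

187 = 1×100 + 1×50 + 1×20 + 1×10 + 1×5 + 1×2
Total coins = 1 + 1 + 1 + 1 + 1 + 1 = 6

6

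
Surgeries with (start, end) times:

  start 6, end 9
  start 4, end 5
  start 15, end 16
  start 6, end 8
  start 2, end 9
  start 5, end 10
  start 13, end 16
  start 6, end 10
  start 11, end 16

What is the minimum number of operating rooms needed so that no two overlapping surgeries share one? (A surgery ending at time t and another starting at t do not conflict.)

Count concurrent intervals with a sweep; the peak is the room count.
starts: [2, 4, 5, 6, 6, 6, 11, 13, 15]
ends:   [5, 8, 9, 9, 10, 10, 16, 16, 16]
s2→1 s4→2 e5→1 s5→2 s6→3 s6→4 s6→5  — peak 5.

5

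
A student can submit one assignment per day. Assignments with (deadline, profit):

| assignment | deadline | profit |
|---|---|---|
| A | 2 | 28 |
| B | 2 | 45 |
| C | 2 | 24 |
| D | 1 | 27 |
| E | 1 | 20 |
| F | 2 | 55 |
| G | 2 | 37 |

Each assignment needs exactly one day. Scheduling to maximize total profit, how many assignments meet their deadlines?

Profit order: F=55 B=45 G=37 A=28 D=27 C=24 E=20
Assign: F→slot 2, B→slot 1, G skipped, A skipped, D skipped, C skipped, E skipped.
Slots: [1:B] [2:F]
2 of 7 scheduled.

2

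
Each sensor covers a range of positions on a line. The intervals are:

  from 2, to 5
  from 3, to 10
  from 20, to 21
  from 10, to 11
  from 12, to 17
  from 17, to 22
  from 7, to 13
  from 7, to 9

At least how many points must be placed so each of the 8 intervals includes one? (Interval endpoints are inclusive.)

5

Process intervals by earliest right end; each time one isn't hit yet, stab at its right endpoint.
By right end: [2,5]  [7,9]  [3,10]  [10,11]  [7,13]  [12,17]  [20,21]  [17,22]
[2,5] uncovered → point at 5; [7,9] uncovered → point at 9; [10,11] uncovered → point at 11; [12,17] uncovered → point at 17; [20,21] uncovered → point at 21.
Points: 5, 9, 11, 17, 21 (5 total).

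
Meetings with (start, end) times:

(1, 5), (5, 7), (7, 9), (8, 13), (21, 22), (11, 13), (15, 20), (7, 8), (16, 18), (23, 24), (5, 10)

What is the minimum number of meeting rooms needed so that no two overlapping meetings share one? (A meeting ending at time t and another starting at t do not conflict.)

3

The answer is the maximum number of intervals overlapping at any instant.
starts: [1, 5, 5, 7, 7, 8, 11, 15, 16, 21, 23]
ends:   [5, 7, 8, 9, 10, 13, 13, 18, 20, 22, 24]
s1→1 e5→0 s5→1 s5→2 e7→1 s7→2 s7→3  — peak 3.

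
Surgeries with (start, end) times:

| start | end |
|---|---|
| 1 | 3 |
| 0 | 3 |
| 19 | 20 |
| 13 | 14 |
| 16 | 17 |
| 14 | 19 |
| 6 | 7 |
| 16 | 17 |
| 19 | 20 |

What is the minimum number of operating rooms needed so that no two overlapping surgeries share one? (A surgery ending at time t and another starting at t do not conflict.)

3

starts: [0, 1, 6, 13, 14, 16, 16, 19, 19]
ends:   [3, 3, 7, 14, 17, 17, 19, 20, 20]
s0→1 s1→2 e3→1 e3→0 s6→1 e7→0 s13→1 e14→0 s14→1 s16→2 s16→3  — peak 3.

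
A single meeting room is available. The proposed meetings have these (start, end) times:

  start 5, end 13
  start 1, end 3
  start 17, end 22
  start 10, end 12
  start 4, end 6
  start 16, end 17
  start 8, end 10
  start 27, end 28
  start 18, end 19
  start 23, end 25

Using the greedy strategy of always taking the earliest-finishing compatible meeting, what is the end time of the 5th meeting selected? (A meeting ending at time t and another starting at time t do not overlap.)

17

By end time: (1,3), (4,6), (8,10), (10,12), (5,13), (16,17), (18,19), (17,22), (23,25), (27,28).
Pick (1,3); next start ≥ 3 → (4,6); next start ≥ 6 → (8,10); next start ≥ 10 → (10,12); next start ≥ 12 → (16,17); next start ≥ 17 → (18,19); next start ≥ 19 → (23,25); next start ≥ 25 → (27,28).
Selected: (1,3) (4,6) (8,10) (10,12) (16,17) (18,19) (23,25) (27,28)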